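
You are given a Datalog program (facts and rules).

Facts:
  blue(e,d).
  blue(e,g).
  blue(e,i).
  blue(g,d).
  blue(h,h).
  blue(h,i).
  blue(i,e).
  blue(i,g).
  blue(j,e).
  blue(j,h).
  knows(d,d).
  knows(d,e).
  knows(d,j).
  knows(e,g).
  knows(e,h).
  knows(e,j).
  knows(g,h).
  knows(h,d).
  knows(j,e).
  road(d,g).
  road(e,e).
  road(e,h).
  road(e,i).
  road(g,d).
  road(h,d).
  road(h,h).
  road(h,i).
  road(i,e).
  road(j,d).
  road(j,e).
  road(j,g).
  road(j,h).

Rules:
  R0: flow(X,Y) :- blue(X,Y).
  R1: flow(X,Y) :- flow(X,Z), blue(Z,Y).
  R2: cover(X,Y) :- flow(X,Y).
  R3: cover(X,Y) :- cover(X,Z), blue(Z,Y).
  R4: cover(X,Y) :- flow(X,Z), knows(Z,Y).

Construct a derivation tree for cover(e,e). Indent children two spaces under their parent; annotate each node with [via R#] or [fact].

round 1: derive flow(e,d) via R0 from blue(e,d)
round 1: derive flow(e,g) via R0 from blue(e,g)
round 1: derive flow(e,i) via R0 from blue(e,i)
round 1: derive flow(g,d) via R0 from blue(g,d)
round 1: derive flow(h,h) via R0 from blue(h,h)
round 1: derive flow(h,i) via R0 from blue(h,i)
round 1: derive flow(i,e) via R0 from blue(i,e)
round 1: derive flow(i,g) via R0 from blue(i,g)
round 1: derive flow(j,e) via R0 from blue(j,e)
round 1: derive flow(j,h) via R0 from blue(j,h)
round 2: derive flow(e,e) via R1 from flow(e,i), blue(i,e)
round 2: derive flow(h,e) via R1 from flow(h,i), blue(i,e)
round 2: derive flow(h,g) via R1 from flow(h,i), blue(i,g)
round 2: derive flow(i,d) via R1 from flow(i,e), blue(e,d)
round 2: derive flow(i,i) via R1 from flow(i,e), blue(e,i)
round 2: derive flow(j,d) via R1 from flow(j,e), blue(e,d)
round 2: derive flow(j,g) via R1 from flow(j,e), blue(e,g)
round 2: derive flow(j,i) via R1 from flow(j,e), blue(e,i)
round 2: derive cover(e,d) via R2 from flow(e,d)
round 2: derive cover(e,g) via R2 from flow(e,g)
round 2: derive cover(e,i) via R2 from flow(e,i)
round 2: derive cover(g,d) via R2 from flow(g,d)
round 2: derive cover(h,h) via R2 from flow(h,h)
round 2: derive cover(h,i) via R2 from flow(h,i)
round 2: derive cover(i,e) via R2 from flow(i,e)
round 2: derive cover(i,g) via R2 from flow(i,g)
round 2: derive cover(j,e) via R2 from flow(j,e)
round 2: derive cover(j,h) via R2 from flow(j,h)
round 2: derive cover(e,e) via R4 from flow(e,d), knows(d,e)
round 2: derive cover(e,h) via R4 from flow(e,g), knows(g,h)
round 2: derive cover(e,j) via R4 from flow(e,d), knows(d,j)
round 2: derive cover(g,e) via R4 from flow(g,d), knows(d,e)
round 2: derive cover(g,j) via R4 from flow(g,d), knows(d,j)
round 2: derive cover(h,d) via R4 from flow(h,h), knows(h,d)
round 2: derive cover(i,h) via R4 from flow(i,e), knows(e,h)
round 2: derive cover(i,j) via R4 from flow(i,e), knows(e,j)
round 2: derive cover(j,d) via R4 from flow(j,h), knows(h,d)
round 2: derive cover(j,g) via R4 from flow(j,e), knows(e,g)
round 2: derive cover(j,j) via R4 from flow(j,e), knows(e,j)
round 3: derive flow(h,d) via R1 from flow(h,e), blue(e,d)
round 3: derive cover(h,e) via R2 from flow(h,e)
round 3: derive cover(h,g) via R2 from flow(h,g)
round 3: derive cover(i,d) via R2 from flow(i,d)
round 3: derive cover(i,i) via R2 from flow(i,i)
round 3: derive cover(j,i) via R2 from flow(j,i)
round 3: derive cover(g,g) via R3 from cover(g,e), blue(e,g)
round 3: derive cover(g,h) via R3 from cover(g,j), blue(j,h)
round 3: derive cover(g,i) via R3 from cover(g,e), blue(e,i)
round 3: derive cover(h,j) via R4 from flow(h,e), knows(e,j)

cover(e,e)  [via R4]
  flow(e,d)  [via R0]
    blue(e,d)  [fact]
  knows(d,e)  [fact]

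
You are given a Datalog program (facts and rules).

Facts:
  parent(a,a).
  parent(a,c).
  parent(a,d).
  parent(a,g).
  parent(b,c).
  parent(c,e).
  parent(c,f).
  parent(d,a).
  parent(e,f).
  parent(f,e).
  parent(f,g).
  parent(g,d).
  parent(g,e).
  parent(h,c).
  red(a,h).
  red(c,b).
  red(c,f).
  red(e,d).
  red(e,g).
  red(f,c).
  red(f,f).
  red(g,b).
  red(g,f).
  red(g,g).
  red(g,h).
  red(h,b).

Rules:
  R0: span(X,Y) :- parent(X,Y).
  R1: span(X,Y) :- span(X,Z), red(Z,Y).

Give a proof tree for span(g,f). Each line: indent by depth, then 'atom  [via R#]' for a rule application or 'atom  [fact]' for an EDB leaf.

span(g,f)  [via R1]
  span(g,g)  [via R1]
    span(g,e)  [via R0]
      parent(g,e)  [fact]
    red(e,g)  [fact]
  red(g,f)  [fact]

round 1: derive span(a,a) via R0 from parent(a,a)
round 1: derive span(a,c) via R0 from parent(a,c)
round 1: derive span(a,d) via R0 from parent(a,d)
round 1: derive span(a,g) via R0 from parent(a,g)
round 1: derive span(b,c) via R0 from parent(b,c)
round 1: derive span(c,e) via R0 from parent(c,e)
round 1: derive span(c,f) via R0 from parent(c,f)
round 1: derive span(d,a) via R0 from parent(d,a)
round 1: derive span(e,f) via R0 from parent(e,f)
round 1: derive span(f,e) via R0 from parent(f,e)
round 1: derive span(f,g) via R0 from parent(f,g)
round 1: derive span(g,d) via R0 from parent(g,d)
round 1: derive span(g,e) via R0 from parent(g,e)
round 1: derive span(h,c) via R0 from parent(h,c)
round 2: derive span(a,b) via R1 from span(a,c), red(c,b)
round 2: derive span(a,f) via R1 from span(a,c), red(c,f)
round 2: derive span(a,h) via R1 from span(a,a), red(a,h)
round 2: derive span(b,b) via R1 from span(b,c), red(c,b)
round 2: derive span(b,f) via R1 from span(b,c), red(c,f)
round 2: derive span(c,c) via R1 from span(c,f), red(f,c)
round 2: derive span(c,d) via R1 from span(c,e), red(e,d)
round 2: derive span(c,g) via R1 from span(c,e), red(e,g)
round 2: derive span(d,h) via R1 from span(d,a), red(a,h)
round 2: derive span(e,c) via R1 from span(e,f), red(f,c)
round 2: derive span(f,b) via R1 from span(f,g), red(g,b)
round 2: derive span(f,d) via R1 from span(f,e), red(e,d)
round 2: derive span(f,f) via R1 from span(f,g), red(g,f)
round 2: derive span(f,h) via R1 from span(f,g), red(g,h)
round 2: derive span(g,g) via R1 from span(g,e), red(e,g)
round 2: derive span(h,b) via R1 from span(h,c), red(c,b)
round 2: derive span(h,f) via R1 from span(h,c), red(c,f)
round 3: derive span(c,b) via R1 from span(c,c), red(c,b)
round 3: derive span(c,h) via R1 from span(c,g), red(g,h)
round 3: derive span(d,b) via R1 from span(d,h), red(h,b)
round 3: derive span(e,b) via R1 from span(e,c), red(c,b)
round 3: derive span(f,c) via R1 from span(f,f), red(f,c)
round 3: derive span(g,b) via R1 from span(g,g), red(g,b)
round 3: derive span(g,f) via R1 from span(g,g), red(g,f)
round 3: derive span(g,h) via R1 from span(g,g), red(g,h)
round 4: derive span(g,c) via R1 from span(g,f), red(f,c)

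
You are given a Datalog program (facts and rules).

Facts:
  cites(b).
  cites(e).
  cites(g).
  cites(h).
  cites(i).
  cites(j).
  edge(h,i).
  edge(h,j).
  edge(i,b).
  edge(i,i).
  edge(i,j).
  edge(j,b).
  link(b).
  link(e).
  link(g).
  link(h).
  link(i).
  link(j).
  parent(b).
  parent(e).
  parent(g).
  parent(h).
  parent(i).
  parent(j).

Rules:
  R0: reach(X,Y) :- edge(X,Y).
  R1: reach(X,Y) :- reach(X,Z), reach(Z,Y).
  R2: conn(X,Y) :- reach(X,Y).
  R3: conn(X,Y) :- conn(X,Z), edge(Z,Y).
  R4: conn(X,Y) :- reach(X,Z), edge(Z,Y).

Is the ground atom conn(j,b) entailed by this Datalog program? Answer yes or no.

round 1: derive reach(h,i) via R0 from edge(h,i)
round 1: derive reach(h,j) via R0 from edge(h,j)
round 1: derive reach(i,b) via R0 from edge(i,b)
round 1: derive reach(i,i) via R0 from edge(i,i)
round 1: derive reach(i,j) via R0 from edge(i,j)
round 1: derive reach(j,b) via R0 from edge(j,b)
round 2: derive reach(h,b) via R1 from reach(h,i), reach(i,b)
round 2: derive conn(h,i) via R2 from reach(h,i)
round 2: derive conn(h,j) via R2 from reach(h,j)
round 2: derive conn(i,b) via R2 from reach(i,b)
round 2: derive conn(i,i) via R2 from reach(i,i)
round 2: derive conn(i,j) via R2 from reach(i,j)
round 2: derive conn(j,b) via R2 from reach(j,b)
round 2: derive conn(h,b) via R4 from reach(h,i), edge(i,b)

yes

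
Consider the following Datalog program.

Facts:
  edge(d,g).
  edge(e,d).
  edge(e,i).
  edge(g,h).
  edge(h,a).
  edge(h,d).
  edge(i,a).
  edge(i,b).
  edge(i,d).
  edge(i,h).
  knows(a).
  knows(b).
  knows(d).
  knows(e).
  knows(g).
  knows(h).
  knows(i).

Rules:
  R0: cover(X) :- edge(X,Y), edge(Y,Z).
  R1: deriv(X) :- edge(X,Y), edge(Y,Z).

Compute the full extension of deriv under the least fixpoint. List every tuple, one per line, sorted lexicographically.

round 1: derive deriv(d) via R1 from edge(d,g), edge(g,h)
round 1: derive deriv(e) via R1 from edge(e,d), edge(d,g)
round 1: derive deriv(g) via R1 from edge(g,h), edge(h,a)
round 1: derive deriv(h) via R1 from edge(h,d), edge(d,g)
round 1: derive deriv(i) via R1 from edge(i,d), edge(d,g)

deriv(d)
deriv(e)
deriv(g)
deriv(h)
deriv(i)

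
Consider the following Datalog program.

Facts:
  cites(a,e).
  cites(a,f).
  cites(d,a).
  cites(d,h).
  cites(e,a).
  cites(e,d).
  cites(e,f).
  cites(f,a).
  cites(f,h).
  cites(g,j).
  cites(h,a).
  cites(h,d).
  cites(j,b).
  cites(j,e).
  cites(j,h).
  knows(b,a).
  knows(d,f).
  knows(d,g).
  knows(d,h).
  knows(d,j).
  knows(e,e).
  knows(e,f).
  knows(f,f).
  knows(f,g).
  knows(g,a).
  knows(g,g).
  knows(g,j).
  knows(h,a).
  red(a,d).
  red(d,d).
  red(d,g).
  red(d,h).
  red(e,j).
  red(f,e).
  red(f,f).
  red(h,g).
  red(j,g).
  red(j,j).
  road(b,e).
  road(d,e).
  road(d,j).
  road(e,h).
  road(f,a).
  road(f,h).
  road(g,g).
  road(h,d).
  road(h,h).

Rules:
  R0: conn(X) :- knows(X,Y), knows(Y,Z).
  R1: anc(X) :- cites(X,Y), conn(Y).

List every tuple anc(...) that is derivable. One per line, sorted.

round 1: derive conn(d) via R0 from knows(d,f), knows(f,f)
round 1: derive conn(e) via R0 from knows(e,e), knows(e,e)
round 1: derive conn(f) via R0 from knows(f,f), knows(f,f)
round 1: derive conn(g) via R0 from knows(g,g), knows(g,a)
round 2: derive anc(a) via R1 from cites(a,e), conn(e)
round 2: derive anc(e) via R1 from cites(e,d), conn(d)
round 2: derive anc(h) via R1 from cites(h,d), conn(d)
round 2: derive anc(j) via R1 from cites(j,e), conn(e)

anc(a)
anc(e)
anc(h)
anc(j)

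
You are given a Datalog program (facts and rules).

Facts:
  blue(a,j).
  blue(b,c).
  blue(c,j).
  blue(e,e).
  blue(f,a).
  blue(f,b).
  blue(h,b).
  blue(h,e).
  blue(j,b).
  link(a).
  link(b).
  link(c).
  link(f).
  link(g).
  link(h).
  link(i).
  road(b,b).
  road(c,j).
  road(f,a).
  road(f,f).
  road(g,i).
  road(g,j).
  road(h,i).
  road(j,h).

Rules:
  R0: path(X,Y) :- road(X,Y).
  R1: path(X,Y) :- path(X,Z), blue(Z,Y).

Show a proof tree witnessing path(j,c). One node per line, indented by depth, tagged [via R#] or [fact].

round 1: derive path(b,b) via R0 from road(b,b)
round 1: derive path(c,j) via R0 from road(c,j)
round 1: derive path(f,a) via R0 from road(f,a)
round 1: derive path(f,f) via R0 from road(f,f)
round 1: derive path(g,i) via R0 from road(g,i)
round 1: derive path(g,j) via R0 from road(g,j)
round 1: derive path(h,i) via R0 from road(h,i)
round 1: derive path(j,h) via R0 from road(j,h)
round 2: derive path(b,c) via R1 from path(b,b), blue(b,c)
round 2: derive path(c,b) via R1 from path(c,j), blue(j,b)
round 2: derive path(f,b) via R1 from path(f,f), blue(f,b)
round 2: derive path(f,j) via R1 from path(f,a), blue(a,j)
round 2: derive path(g,b) via R1 from path(g,j), blue(j,b)
round 2: derive path(j,b) via R1 from path(j,h), blue(h,b)
round 2: derive path(j,e) via R1 from path(j,h), blue(h,e)
round 3: derive path(b,j) via R1 from path(b,c), blue(c,j)
round 3: derive path(c,c) via R1 from path(c,b), blue(b,c)
round 3: derive path(f,c) via R1 from path(f,b), blue(b,c)
round 3: derive path(g,c) via R1 from path(g,b), blue(b,c)
round 3: derive path(j,c) via R1 from path(j,b), blue(b,c)
round 4: derive path(j,j) via R1 from path(j,c), blue(c,j)

path(j,c)  [via R1]
  path(j,b)  [via R1]
    path(j,h)  [via R0]
      road(j,h)  [fact]
    blue(h,b)  [fact]
  blue(b,c)  [fact]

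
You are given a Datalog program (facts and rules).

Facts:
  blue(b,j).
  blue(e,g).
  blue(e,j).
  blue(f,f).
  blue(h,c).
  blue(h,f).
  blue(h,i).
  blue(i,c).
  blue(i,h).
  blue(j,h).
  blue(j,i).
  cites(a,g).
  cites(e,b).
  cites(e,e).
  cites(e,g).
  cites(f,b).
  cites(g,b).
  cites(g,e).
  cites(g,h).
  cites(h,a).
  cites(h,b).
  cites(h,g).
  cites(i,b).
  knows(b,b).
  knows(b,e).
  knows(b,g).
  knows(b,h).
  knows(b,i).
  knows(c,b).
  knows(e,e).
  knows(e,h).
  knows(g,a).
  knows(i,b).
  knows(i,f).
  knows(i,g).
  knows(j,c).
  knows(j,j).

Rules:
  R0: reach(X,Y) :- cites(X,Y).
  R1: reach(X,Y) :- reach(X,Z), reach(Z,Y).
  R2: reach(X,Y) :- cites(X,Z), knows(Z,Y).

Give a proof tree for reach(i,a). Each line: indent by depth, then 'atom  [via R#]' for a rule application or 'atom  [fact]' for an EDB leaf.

reach(i,a)  [via R1]
  reach(i,e)  [via R2]
    cites(i,b)  [fact]
    knows(b,e)  [fact]
  reach(e,a)  [via R2]
    cites(e,g)  [fact]
    knows(g,a)  [fact]

round 1: derive reach(a,g) via R0 from cites(a,g)
round 1: derive reach(e,b) via R0 from cites(e,b)
round 1: derive reach(e,e) via R0 from cites(e,e)
round 1: derive reach(e,g) via R0 from cites(e,g)
round 1: derive reach(f,b) via R0 from cites(f,b)
round 1: derive reach(g,b) via R0 from cites(g,b)
round 1: derive reach(g,e) via R0 from cites(g,e)
round 1: derive reach(g,h) via R0 from cites(g,h)
round 1: derive reach(h,a) via R0 from cites(h,a)
round 1: derive reach(h,b) via R0 from cites(h,b)
round 1: derive reach(h,g) via R0 from cites(h,g)
round 1: derive reach(i,b) via R0 from cites(i,b)
round 1: derive reach(a,a) via R2 from cites(a,g), knows(g,a)
round 1: derive reach(e,a) via R2 from cites(e,g), knows(g,a)
round 1: derive reach(e,h) via R2 from cites(e,b), knows(b,h)
round 1: derive reach(e,i) via R2 from cites(e,b), knows(b,i)
round 1: derive reach(f,e) via R2 from cites(f,b), knows(b,e)
round 1: derive reach(f,g) via R2 from cites(f,b), knows(b,g)
round 1: derive reach(f,h) via R2 from cites(f,b), knows(b,h)
round 1: derive reach(f,i) via R2 from cites(f,b), knows(b,i)
round 1: derive reach(g,g) via R2 from cites(g,b), knows(b,g)
round 1: derive reach(g,i) via R2 from cites(g,b), knows(b,i)
round 1: derive reach(h,e) via R2 from cites(h,b), knows(b,e)
round 1: derive reach(h,h) via R2 from cites(h,b), knows(b,h)
round 1: derive reach(h,i) via R2 from cites(h,b), knows(b,i)
round 1: derive reach(i,e) via R2 from cites(i,b), knows(b,e)
round 1: derive reach(i,g) via R2 from cites(i,b), knows(b,g)
round 1: derive reach(i,h) via R2 from cites(i,b), knows(b,h)
round 1: derive reach(i,i) via R2 from cites(i,b), knows(b,i)
round 2: derive reach(a,b) via R1 from reach(a,g), reach(g,b)
round 2: derive reach(a,e) via R1 from reach(a,g), reach(g,e)
round 2: derive reach(a,h) via R1 from reach(a,g), reach(g,h)
round 2: derive reach(a,i) via R1 from reach(a,g), reach(g,i)
round 2: derive reach(f,a) via R1 from reach(f,e), reach(e,a)
round 2: derive reach(g,a) via R1 from reach(g,e), reach(e,a)
round 2: derive reach(i,a) via R1 from reach(i,e), reach(e,a)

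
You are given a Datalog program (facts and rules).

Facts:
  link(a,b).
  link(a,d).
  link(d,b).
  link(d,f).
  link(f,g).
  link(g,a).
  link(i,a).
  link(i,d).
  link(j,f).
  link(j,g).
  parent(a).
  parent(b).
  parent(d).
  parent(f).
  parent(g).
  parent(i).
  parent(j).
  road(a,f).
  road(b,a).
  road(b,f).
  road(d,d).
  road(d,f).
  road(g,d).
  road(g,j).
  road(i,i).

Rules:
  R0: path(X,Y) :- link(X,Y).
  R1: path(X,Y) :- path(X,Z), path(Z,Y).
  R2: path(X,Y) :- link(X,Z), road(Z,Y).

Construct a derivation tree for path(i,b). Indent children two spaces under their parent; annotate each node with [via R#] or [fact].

path(i,b)  [via R1]
  path(i,a)  [via R0]
    link(i,a)  [fact]
  path(a,b)  [via R0]
    link(a,b)  [fact]

round 1: derive path(a,b) via R0 from link(a,b)
round 1: derive path(a,d) via R0 from link(a,d)
round 1: derive path(d,b) via R0 from link(d,b)
round 1: derive path(d,f) via R0 from link(d,f)
round 1: derive path(f,g) via R0 from link(f,g)
round 1: derive path(g,a) via R0 from link(g,a)
round 1: derive path(i,a) via R0 from link(i,a)
round 1: derive path(i,d) via R0 from link(i,d)
round 1: derive path(j,f) via R0 from link(j,f)
round 1: derive path(j,g) via R0 from link(j,g)
round 1: derive path(a,a) via R2 from link(a,b), road(b,a)
round 1: derive path(a,f) via R2 from link(a,b), road(b,f)
round 1: derive path(d,a) via R2 from link(d,b), road(b,a)
round 1: derive path(f,d) via R2 from link(f,g), road(g,d)
round 1: derive path(f,j) via R2 from link(f,g), road(g,j)
round 1: derive path(g,f) via R2 from link(g,a), road(a,f)
round 1: derive path(i,f) via R2 from link(i,a), road(a,f)
round 1: derive path(j,d) via R2 from link(j,g), road(g,d)
round 1: derive path(j,j) via R2 from link(j,g), road(g,j)
round 2: derive path(a,g) via R1 from path(a,f), path(f,g)
round 2: derive path(a,j) via R1 from path(a,f), path(f,j)
round 2: derive path(d,d) via R1 from path(d,a), path(a,d)
round 2: derive path(d,g) via R1 from path(d,f), path(f,g)
round 2: derive path(d,j) via R1 from path(d,f), path(f,j)
round 2: derive path(f,a) via R1 from path(f,d), path(d,a)
round 2: derive path(f,b) via R1 from path(f,d), path(d,b)
round 2: derive path(f,f) via R1 from path(f,d), path(d,f)
round 2: derive path(g,b) via R1 from path(g,a), path(a,b)
round 2: derive path(g,d) via R1 from path(g,a), path(a,d)
round 2: derive path(g,g) via R1 from path(g,f), path(f,g)
round 2: derive path(g,j) via R1 from path(g,f), path(f,j)
round 2: derive path(i,b) via R1 from path(i,a), path(a,b)
round 2: derive path(i,g) via R1 from path(i,f), path(f,g)
round 2: derive path(i,j) via R1 from path(i,f), path(f,j)
round 2: derive path(j,a) via R1 from path(j,d), path(d,a)
round 2: derive path(j,b) via R1 from path(j,d), path(d,b)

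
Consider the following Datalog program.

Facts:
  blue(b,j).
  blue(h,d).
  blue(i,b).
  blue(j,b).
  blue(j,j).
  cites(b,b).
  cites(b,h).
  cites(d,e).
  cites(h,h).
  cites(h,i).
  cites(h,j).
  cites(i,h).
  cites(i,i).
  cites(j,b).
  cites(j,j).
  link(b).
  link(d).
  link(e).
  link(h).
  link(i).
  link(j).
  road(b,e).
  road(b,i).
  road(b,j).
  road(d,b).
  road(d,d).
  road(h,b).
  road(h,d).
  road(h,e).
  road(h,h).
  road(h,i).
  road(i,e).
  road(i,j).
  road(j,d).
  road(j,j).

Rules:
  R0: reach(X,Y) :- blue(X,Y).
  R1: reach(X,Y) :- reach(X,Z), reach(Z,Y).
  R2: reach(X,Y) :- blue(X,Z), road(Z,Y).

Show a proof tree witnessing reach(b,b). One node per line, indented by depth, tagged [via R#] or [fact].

reach(b,b)  [via R1]
  reach(b,j)  [via R0]
    blue(b,j)  [fact]
  reach(j,b)  [via R0]
    blue(j,b)  [fact]

round 1: derive reach(b,j) via R0 from blue(b,j)
round 1: derive reach(h,d) via R0 from blue(h,d)
round 1: derive reach(i,b) via R0 from blue(i,b)
round 1: derive reach(j,b) via R0 from blue(j,b)
round 1: derive reach(j,j) via R0 from blue(j,j)
round 1: derive reach(b,d) via R2 from blue(b,j), road(j,d)
round 1: derive reach(h,b) via R2 from blue(h,d), road(d,b)
round 1: derive reach(i,e) via R2 from blue(i,b), road(b,e)
round 1: derive reach(i,i) via R2 from blue(i,b), road(b,i)
round 1: derive reach(i,j) via R2 from blue(i,b), road(b,j)
round 1: derive reach(j,d) via R2 from blue(j,j), road(j,d)
round 1: derive reach(j,e) via R2 from blue(j,b), road(b,e)
round 1: derive reach(j,i) via R2 from blue(j,b), road(b,i)
round 2: derive reach(b,b) via R1 from reach(b,j), reach(j,b)
round 2: derive reach(b,e) via R1 from reach(b,j), reach(j,e)
round 2: derive reach(b,i) via R1 from reach(b,j), reach(j,i)
round 2: derive reach(h,j) via R1 from reach(h,b), reach(b,j)
round 2: derive reach(i,d) via R1 from reach(i,b), reach(b,d)
round 3: derive reach(h,e) via R1 from reach(h,b), reach(b,e)
round 3: derive reach(h,i) via R1 from reach(h,b), reach(b,i)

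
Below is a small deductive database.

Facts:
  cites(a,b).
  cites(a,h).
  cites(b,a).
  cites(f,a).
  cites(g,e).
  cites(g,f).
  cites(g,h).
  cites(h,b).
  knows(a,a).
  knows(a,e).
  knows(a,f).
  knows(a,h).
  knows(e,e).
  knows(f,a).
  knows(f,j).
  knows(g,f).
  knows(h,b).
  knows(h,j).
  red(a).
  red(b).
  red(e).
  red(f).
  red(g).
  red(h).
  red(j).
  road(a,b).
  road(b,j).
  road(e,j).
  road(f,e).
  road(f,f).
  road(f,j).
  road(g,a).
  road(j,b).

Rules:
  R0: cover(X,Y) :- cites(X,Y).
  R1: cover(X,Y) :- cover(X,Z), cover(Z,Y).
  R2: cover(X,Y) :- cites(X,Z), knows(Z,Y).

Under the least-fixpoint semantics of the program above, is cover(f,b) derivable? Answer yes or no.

round 1: derive cover(a,b) via R0 from cites(a,b)
round 1: derive cover(a,h) via R0 from cites(a,h)
round 1: derive cover(b,a) via R0 from cites(b,a)
round 1: derive cover(f,a) via R0 from cites(f,a)
round 1: derive cover(g,e) via R0 from cites(g,e)
round 1: derive cover(g,f) via R0 from cites(g,f)
round 1: derive cover(g,h) via R0 from cites(g,h)
round 1: derive cover(h,b) via R0 from cites(h,b)
round 1: derive cover(a,j) via R2 from cites(a,h), knows(h,j)
round 1: derive cover(b,e) via R2 from cites(b,a), knows(a,e)
round 1: derive cover(b,f) via R2 from cites(b,a), knows(a,f)
round 1: derive cover(b,h) via R2 from cites(b,a), knows(a,h)
round 1: derive cover(f,e) via R2 from cites(f,a), knows(a,e)
round 1: derive cover(f,f) via R2 from cites(f,a), knows(a,f)
round 1: derive cover(f,h) via R2 from cites(f,a), knows(a,h)
round 1: derive cover(g,a) via R2 from cites(g,f), knows(f,a)
round 1: derive cover(g,b) via R2 from cites(g,h), knows(h,b)
round 1: derive cover(g,j) via R2 from cites(g,f), knows(f,j)
round 2: derive cover(a,a) via R1 from cover(a,b), cover(b,a)
round 2: derive cover(a,e) via R1 from cover(a,b), cover(b,e)
round 2: derive cover(a,f) via R1 from cover(a,b), cover(b,f)
round 2: derive cover(b,b) via R1 from cover(b,a), cover(a,b)
round 2: derive cover(b,j) via R1 from cover(b,a), cover(a,j)
round 2: derive cover(f,b) via R1 from cover(f,a), cover(a,b)
round 2: derive cover(f,j) via R1 from cover(f,a), cover(a,j)
round 2: derive cover(h,a) via R1 from cover(h,b), cover(b,a)
round 2: derive cover(h,e) via R1 from cover(h,b), cover(b,e)
round 2: derive cover(h,f) via R1 from cover(h,b), cover(b,f)
round 2: derive cover(h,h) via R1 from cover(h,b), cover(b,h)
round 3: derive cover(h,j) via R1 from cover(h,a), cover(a,j)

yes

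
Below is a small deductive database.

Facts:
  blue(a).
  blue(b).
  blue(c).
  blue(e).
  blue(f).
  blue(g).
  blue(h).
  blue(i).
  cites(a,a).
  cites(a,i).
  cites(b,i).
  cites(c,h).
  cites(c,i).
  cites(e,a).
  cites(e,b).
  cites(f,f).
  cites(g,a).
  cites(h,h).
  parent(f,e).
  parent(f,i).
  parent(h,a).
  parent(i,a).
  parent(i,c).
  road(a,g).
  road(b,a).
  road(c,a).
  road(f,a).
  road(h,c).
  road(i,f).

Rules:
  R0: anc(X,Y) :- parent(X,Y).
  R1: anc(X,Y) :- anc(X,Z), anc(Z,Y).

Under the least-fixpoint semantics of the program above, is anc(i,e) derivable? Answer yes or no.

round 1: derive anc(f,e) via R0 from parent(f,e)
round 1: derive anc(f,i) via R0 from parent(f,i)
round 1: derive anc(h,a) via R0 from parent(h,a)
round 1: derive anc(i,a) via R0 from parent(i,a)
round 1: derive anc(i,c) via R0 from parent(i,c)
round 2: derive anc(f,a) via R1 from anc(f,i), anc(i,a)
round 2: derive anc(f,c) via R1 from anc(f,i), anc(i,c)

no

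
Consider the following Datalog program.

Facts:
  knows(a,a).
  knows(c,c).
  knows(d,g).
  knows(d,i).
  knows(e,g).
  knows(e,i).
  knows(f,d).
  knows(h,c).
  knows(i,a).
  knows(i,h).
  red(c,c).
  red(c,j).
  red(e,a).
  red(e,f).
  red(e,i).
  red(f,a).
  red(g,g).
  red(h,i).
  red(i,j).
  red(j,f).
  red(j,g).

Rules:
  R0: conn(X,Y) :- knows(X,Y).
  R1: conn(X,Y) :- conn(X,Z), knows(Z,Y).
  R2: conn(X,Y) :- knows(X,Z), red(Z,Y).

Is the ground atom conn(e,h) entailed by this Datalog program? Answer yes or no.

yes

round 1: derive conn(a,a) via R0 from knows(a,a)
round 1: derive conn(c,c) via R0 from knows(c,c)
round 1: derive conn(d,g) via R0 from knows(d,g)
round 1: derive conn(d,i) via R0 from knows(d,i)
round 1: derive conn(e,g) via R0 from knows(e,g)
round 1: derive conn(e,i) via R0 from knows(e,i)
round 1: derive conn(f,d) via R0 from knows(f,d)
round 1: derive conn(h,c) via R0 from knows(h,c)
round 1: derive conn(i,a) via R0 from knows(i,a)
round 1: derive conn(i,h) via R0 from knows(i,h)
round 1: derive conn(c,j) via R2 from knows(c,c), red(c,j)
round 1: derive conn(d,j) via R2 from knows(d,i), red(i,j)
round 1: derive conn(e,j) via R2 from knows(e,i), red(i,j)
round 1: derive conn(h,j) via R2 from knows(h,c), red(c,j)
round 1: derive conn(i,i) via R2 from knows(i,h), red(h,i)
round 2: derive conn(d,a) via R1 from conn(d,i), knows(i,a)
round 2: derive conn(d,h) via R1 from conn(d,i), knows(i,h)
round 2: derive conn(e,a) via R1 from conn(e,i), knows(i,a)
round 2: derive conn(e,h) via R1 from conn(e,i), knows(i,h)
round 2: derive conn(f,g) via R1 from conn(f,d), knows(d,g)
round 2: derive conn(f,i) via R1 from conn(f,d), knows(d,i)
round 2: derive conn(i,c) via R1 from conn(i,h), knows(h,c)
round 3: derive conn(d,c) via R1 from conn(d,h), knows(h,c)
round 3: derive conn(e,c) via R1 from conn(e,h), knows(h,c)
round 3: derive conn(f,a) via R1 from conn(f,i), knows(i,a)
round 3: derive conn(f,h) via R1 from conn(f,i), knows(i,h)
round 4: derive conn(f,c) via R1 from conn(f,h), knows(h,c)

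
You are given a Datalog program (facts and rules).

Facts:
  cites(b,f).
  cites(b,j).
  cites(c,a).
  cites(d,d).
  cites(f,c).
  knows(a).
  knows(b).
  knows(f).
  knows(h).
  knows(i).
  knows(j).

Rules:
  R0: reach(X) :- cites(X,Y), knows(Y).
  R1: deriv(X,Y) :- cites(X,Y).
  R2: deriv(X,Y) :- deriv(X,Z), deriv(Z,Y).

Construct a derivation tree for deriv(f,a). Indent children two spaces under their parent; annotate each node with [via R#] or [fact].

round 1: derive deriv(b,f) via R1 from cites(b,f)
round 1: derive deriv(b,j) via R1 from cites(b,j)
round 1: derive deriv(c,a) via R1 from cites(c,a)
round 1: derive deriv(d,d) via R1 from cites(d,d)
round 1: derive deriv(f,c) via R1 from cites(f,c)
round 2: derive deriv(b,c) via R2 from deriv(b,f), deriv(f,c)
round 2: derive deriv(f,a) via R2 from deriv(f,c), deriv(c,a)
round 3: derive deriv(b,a) via R2 from deriv(b,c), deriv(c,a)

deriv(f,a)  [via R2]
  deriv(f,c)  [via R1]
    cites(f,c)  [fact]
  deriv(c,a)  [via R1]
    cites(c,a)  [fact]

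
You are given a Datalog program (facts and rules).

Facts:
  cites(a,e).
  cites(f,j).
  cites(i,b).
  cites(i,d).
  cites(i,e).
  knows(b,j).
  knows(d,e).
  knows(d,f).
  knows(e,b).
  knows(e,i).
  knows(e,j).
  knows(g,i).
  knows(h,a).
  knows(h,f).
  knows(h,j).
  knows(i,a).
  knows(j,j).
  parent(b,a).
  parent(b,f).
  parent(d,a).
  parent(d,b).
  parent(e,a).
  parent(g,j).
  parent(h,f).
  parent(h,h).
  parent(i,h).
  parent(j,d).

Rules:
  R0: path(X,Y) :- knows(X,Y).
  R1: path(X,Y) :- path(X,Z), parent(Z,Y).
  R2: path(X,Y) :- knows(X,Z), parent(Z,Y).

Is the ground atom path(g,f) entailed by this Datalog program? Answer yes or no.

round 1: derive path(b,j) via R0 from knows(b,j)
round 1: derive path(d,e) via R0 from knows(d,e)
round 1: derive path(d,f) via R0 from knows(d,f)
round 1: derive path(e,b) via R0 from knows(e,b)
round 1: derive path(e,i) via R0 from knows(e,i)
round 1: derive path(e,j) via R0 from knows(e,j)
round 1: derive path(g,i) via R0 from knows(g,i)
round 1: derive path(h,a) via R0 from knows(h,a)
round 1: derive path(h,f) via R0 from knows(h,f)
round 1: derive path(h,j) via R0 from knows(h,j)
round 1: derive path(i,a) via R0 from knows(i,a)
round 1: derive path(j,j) via R0 from knows(j,j)
round 1: derive path(b,d) via R2 from knows(b,j), parent(j,d)
round 1: derive path(d,a) via R2 from knows(d,e), parent(e,a)
round 1: derive path(e,a) via R2 from knows(e,b), parent(b,a)
round 1: derive path(e,d) via R2 from knows(e,j), parent(j,d)
round 1: derive path(e,f) via R2 from knows(e,b), parent(b,f)
round 1: derive path(e,h) via R2 from knows(e,i), parent(i,h)
round 1: derive path(g,h) via R2 from knows(g,i), parent(i,h)
round 1: derive path(h,d) via R2 from knows(h,j), parent(j,d)
round 1: derive path(j,d) via R2 from knows(j,j), parent(j,d)
round 2: derive path(b,a) via R1 from path(b,d), parent(d,a)
round 2: derive path(b,b) via R1 from path(b,d), parent(d,b)
round 2: derive path(g,f) via R1 from path(g,h), parent(h,f)
round 2: derive path(h,b) via R1 from path(h,d), parent(d,b)
round 2: derive path(j,a) via R1 from path(j,d), parent(d,a)
round 2: derive path(j,b) via R1 from path(j,d), parent(d,b)
round 3: derive path(b,f) via R1 from path(b,b), parent(b,f)
round 3: derive path(j,f) via R1 from path(j,b), parent(b,f)

yes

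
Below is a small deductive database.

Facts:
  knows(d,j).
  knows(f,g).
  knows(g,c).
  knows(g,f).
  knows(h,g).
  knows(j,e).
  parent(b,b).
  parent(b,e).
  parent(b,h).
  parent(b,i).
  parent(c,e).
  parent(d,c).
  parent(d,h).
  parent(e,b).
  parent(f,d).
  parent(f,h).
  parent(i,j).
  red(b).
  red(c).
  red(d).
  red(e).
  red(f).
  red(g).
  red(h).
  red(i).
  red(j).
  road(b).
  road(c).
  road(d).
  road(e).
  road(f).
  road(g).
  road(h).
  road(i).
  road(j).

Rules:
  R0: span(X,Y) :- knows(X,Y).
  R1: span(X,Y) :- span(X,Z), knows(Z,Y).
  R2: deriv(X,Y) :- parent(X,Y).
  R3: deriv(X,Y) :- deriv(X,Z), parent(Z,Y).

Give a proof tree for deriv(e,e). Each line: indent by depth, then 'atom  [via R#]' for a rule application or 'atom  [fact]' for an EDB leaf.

deriv(e,e)  [via R3]
  deriv(e,b)  [via R2]
    parent(e,b)  [fact]
  parent(b,e)  [fact]

round 1: derive deriv(b,b) via R2 from parent(b,b)
round 1: derive deriv(b,e) via R2 from parent(b,e)
round 1: derive deriv(b,h) via R2 from parent(b,h)
round 1: derive deriv(b,i) via R2 from parent(b,i)
round 1: derive deriv(c,e) via R2 from parent(c,e)
round 1: derive deriv(d,c) via R2 from parent(d,c)
round 1: derive deriv(d,h) via R2 from parent(d,h)
round 1: derive deriv(e,b) via R2 from parent(e,b)
round 1: derive deriv(f,d) via R2 from parent(f,d)
round 1: derive deriv(f,h) via R2 from parent(f,h)
round 1: derive deriv(i,j) via R2 from parent(i,j)
round 2: derive deriv(b,j) via R3 from deriv(b,i), parent(i,j)
round 2: derive deriv(c,b) via R3 from deriv(c,e), parent(e,b)
round 2: derive deriv(d,e) via R3 from deriv(d,c), parent(c,e)
round 2: derive deriv(e,e) via R3 from deriv(e,b), parent(b,e)
round 2: derive deriv(e,h) via R3 from deriv(e,b), parent(b,h)
round 2: derive deriv(e,i) via R3 from deriv(e,b), parent(b,i)
round 2: derive deriv(f,c) via R3 from deriv(f,d), parent(d,c)
round 3: derive deriv(c,h) via R3 from deriv(c,b), parent(b,h)
round 3: derive deriv(c,i) via R3 from deriv(c,b), parent(b,i)
round 3: derive deriv(d,b) via R3 from deriv(d,e), parent(e,b)
round 3: derive deriv(e,j) via R3 from deriv(e,i), parent(i,j)
round 3: derive deriv(f,e) via R3 from deriv(f,c), parent(c,e)
round 4: derive deriv(c,j) via R3 from deriv(c,i), parent(i,j)
round 4: derive deriv(d,i) via R3 from deriv(d,b), parent(b,i)
round 4: derive deriv(f,b) via R3 from deriv(f,e), parent(e,b)
round 5: derive deriv(d,j) via R3 from deriv(d,i), parent(i,j)
round 5: derive deriv(f,i) via R3 from deriv(f,b), parent(b,i)
round 6: derive deriv(f,j) via R3 from deriv(f,i), parent(i,j)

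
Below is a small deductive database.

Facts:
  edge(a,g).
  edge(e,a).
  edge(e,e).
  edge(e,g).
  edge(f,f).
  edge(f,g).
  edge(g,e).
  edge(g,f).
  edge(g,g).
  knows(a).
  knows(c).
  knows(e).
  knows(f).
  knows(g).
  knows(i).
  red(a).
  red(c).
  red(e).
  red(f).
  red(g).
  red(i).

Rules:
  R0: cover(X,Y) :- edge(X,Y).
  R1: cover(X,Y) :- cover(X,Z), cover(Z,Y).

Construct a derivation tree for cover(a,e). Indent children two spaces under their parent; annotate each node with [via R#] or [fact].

round 1: derive cover(a,g) via R0 from edge(a,g)
round 1: derive cover(e,a) via R0 from edge(e,a)
round 1: derive cover(e,e) via R0 from edge(e,e)
round 1: derive cover(e,g) via R0 from edge(e,g)
round 1: derive cover(f,f) via R0 from edge(f,f)
round 1: derive cover(f,g) via R0 from edge(f,g)
round 1: derive cover(g,e) via R0 from edge(g,e)
round 1: derive cover(g,f) via R0 from edge(g,f)
round 1: derive cover(g,g) via R0 from edge(g,g)
round 2: derive cover(a,e) via R1 from cover(a,g), cover(g,e)
round 2: derive cover(a,f) via R1 from cover(a,g), cover(g,f)
round 2: derive cover(e,f) via R1 from cover(e,g), cover(g,f)
round 2: derive cover(f,e) via R1 from cover(f,g), cover(g,e)
round 2: derive cover(g,a) via R1 from cover(g,e), cover(e,a)
round 3: derive cover(a,a) via R1 from cover(a,e), cover(e,a)
round 3: derive cover(f,a) via R1 from cover(f,e), cover(e,a)

cover(a,e)  [via R1]
  cover(a,g)  [via R0]
    edge(a,g)  [fact]
  cover(g,e)  [via R0]
    edge(g,e)  [fact]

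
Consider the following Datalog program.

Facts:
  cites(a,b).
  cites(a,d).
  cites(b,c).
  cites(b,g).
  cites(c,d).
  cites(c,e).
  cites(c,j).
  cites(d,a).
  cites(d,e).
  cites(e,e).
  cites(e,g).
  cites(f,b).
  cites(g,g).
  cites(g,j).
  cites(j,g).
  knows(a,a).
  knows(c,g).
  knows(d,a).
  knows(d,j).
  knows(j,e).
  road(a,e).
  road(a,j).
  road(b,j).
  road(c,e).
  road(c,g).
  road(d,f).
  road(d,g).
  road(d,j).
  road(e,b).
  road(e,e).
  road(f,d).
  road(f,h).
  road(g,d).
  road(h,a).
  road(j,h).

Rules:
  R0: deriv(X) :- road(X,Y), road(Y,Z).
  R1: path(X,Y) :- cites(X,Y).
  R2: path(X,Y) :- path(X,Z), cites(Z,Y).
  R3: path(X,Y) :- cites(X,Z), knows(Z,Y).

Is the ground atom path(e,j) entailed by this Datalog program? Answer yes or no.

round 1: derive path(a,b) via R1 from cites(a,b)
round 1: derive path(a,d) via R1 from cites(a,d)
round 1: derive path(b,c) via R1 from cites(b,c)
round 1: derive path(b,g) via R1 from cites(b,g)
round 1: derive path(c,d) via R1 from cites(c,d)
round 1: derive path(c,e) via R1 from cites(c,e)
round 1: derive path(c,j) via R1 from cites(c,j)
round 1: derive path(d,a) via R1 from cites(d,a)
round 1: derive path(d,e) via R1 from cites(d,e)
round 1: derive path(e,e) via R1 from cites(e,e)
round 1: derive path(e,g) via R1 from cites(e,g)
round 1: derive path(f,b) via R1 from cites(f,b)
round 1: derive path(g,g) via R1 from cites(g,g)
round 1: derive path(g,j) via R1 from cites(g,j)
round 1: derive path(j,g) via R1 from cites(j,g)
round 1: derive path(a,a) via R3 from cites(a,d), knows(d,a)
round 1: derive path(a,j) via R3 from cites(a,d), knows(d,j)
round 1: derive path(c,a) via R3 from cites(c,d), knows(d,a)
round 1: derive path(g,e) via R3 from cites(g,j), knows(j,e)
round 2: derive path(a,c) via R2 from path(a,b), cites(b,c)
round 2: derive path(a,e) via R2 from path(a,d), cites(d,e)
round 2: derive path(a,g) via R2 from path(a,b), cites(b,g)
round 2: derive path(b,d) via R2 from path(b,c), cites(c,d)
round 2: derive path(b,e) via R2 from path(b,c), cites(c,e)
round 2: derive path(b,j) via R2 from path(b,c), cites(c,j)
round 2: derive path(c,b) via R2 from path(c,a), cites(a,b)
round 2: derive path(c,g) via R2 from path(c,e), cites(e,g)
round 2: derive path(d,b) via R2 from path(d,a), cites(a,b)
round 2: derive path(d,d) via R2 from path(d,a), cites(a,d)
round 2: derive path(d,g) via R2 from path(d,e), cites(e,g)
round 2: derive path(e,j) via R2 from path(e,g), cites(g,j)
round 2: derive path(f,c) via R2 from path(f,b), cites(b,c)
round 2: derive path(f,g) via R2 from path(f,b), cites(b,g)
round 2: derive path(j,j) via R2 from path(j,g), cites(g,j)
round 3: derive path(b,a) via R2 from path(b,d), cites(d,a)
round 3: derive path(c,c) via R2 from path(c,b), cites(b,c)
round 3: derive path(d,c) via R2 from path(d,b), cites(b,c)
round 3: derive path(d,j) via R2 from path(d,g), cites(g,j)
round 3: derive path(f,d) via R2 from path(f,c), cites(c,d)
round 3: derive path(f,e) via R2 from path(f,c), cites(c,e)
round 3: derive path(f,j) via R2 from path(f,c), cites(c,j)
round 4: derive path(b,b) via R2 from path(b,a), cites(a,b)
round 4: derive path(f,a) via R2 from path(f,d), cites(d,a)

yes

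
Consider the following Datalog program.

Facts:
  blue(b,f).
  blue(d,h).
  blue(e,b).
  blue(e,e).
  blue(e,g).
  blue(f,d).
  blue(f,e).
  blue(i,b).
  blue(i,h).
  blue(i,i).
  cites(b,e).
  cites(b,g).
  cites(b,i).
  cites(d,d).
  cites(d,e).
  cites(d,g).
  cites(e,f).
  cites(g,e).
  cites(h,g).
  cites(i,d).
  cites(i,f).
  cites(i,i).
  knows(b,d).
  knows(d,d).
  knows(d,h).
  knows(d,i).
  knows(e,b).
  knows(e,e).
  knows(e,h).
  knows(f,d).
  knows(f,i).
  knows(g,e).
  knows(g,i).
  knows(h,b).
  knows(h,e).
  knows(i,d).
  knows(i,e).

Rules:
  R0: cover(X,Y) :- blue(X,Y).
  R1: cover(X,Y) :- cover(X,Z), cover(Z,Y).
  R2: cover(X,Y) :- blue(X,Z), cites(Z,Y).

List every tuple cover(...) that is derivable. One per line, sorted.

round 1: derive cover(b,f) via R0 from blue(b,f)
round 1: derive cover(d,h) via R0 from blue(d,h)
round 1: derive cover(e,b) via R0 from blue(e,b)
round 1: derive cover(e,e) via R0 from blue(e,e)
round 1: derive cover(e,g) via R0 from blue(e,g)
round 1: derive cover(f,d) via R0 from blue(f,d)
round 1: derive cover(f,e) via R0 from blue(f,e)
round 1: derive cover(i,b) via R0 from blue(i,b)
round 1: derive cover(i,h) via R0 from blue(i,h)
round 1: derive cover(i,i) via R0 from blue(i,i)
round 1: derive cover(d,g) via R2 from blue(d,h), cites(h,g)
round 1: derive cover(e,f) via R2 from blue(e,e), cites(e,f)
round 1: derive cover(e,i) via R2 from blue(e,b), cites(b,i)
round 1: derive cover(f,f) via R2 from blue(f,e), cites(e,f)
round 1: derive cover(f,g) via R2 from blue(f,d), cites(d,g)
round 1: derive cover(i,d) via R2 from blue(i,i), cites(i,d)
round 1: derive cover(i,e) via R2 from blue(i,b), cites(b,e)
round 1: derive cover(i,f) via R2 from blue(i,i), cites(i,f)
round 1: derive cover(i,g) via R2 from blue(i,b), cites(b,g)
round 2: derive cover(b,d) via R1 from cover(b,f), cover(f,d)
round 2: derive cover(b,e) via R1 from cover(b,f), cover(f,e)
round 2: derive cover(b,g) via R1 from cover(b,f), cover(f,g)
round 2: derive cover(e,d) via R1 from cover(e,f), cover(f,d)
round 2: derive cover(e,h) via R1 from cover(e,i), cover(i,h)
round 2: derive cover(f,b) via R1 from cover(f,e), cover(e,b)
round 2: derive cover(f,h) via R1 from cover(f,d), cover(d,h)
round 2: derive cover(f,i) via R1 from cover(f,e), cover(e,i)
round 3: derive cover(b,b) via R1 from cover(b,e), cover(e,b)
round 3: derive cover(b,h) via R1 from cover(b,d), cover(d,h)
round 3: derive cover(b,i) via R1 from cover(b,e), cover(e,i)

cover(b,b)
cover(b,d)
cover(b,e)
cover(b,f)
cover(b,g)
cover(b,h)
cover(b,i)
cover(d,g)
cover(d,h)
cover(e,b)
cover(e,d)
cover(e,e)
cover(e,f)
cover(e,g)
cover(e,h)
cover(e,i)
cover(f,b)
cover(f,d)
cover(f,e)
cover(f,f)
cover(f,g)
cover(f,h)
cover(f,i)
cover(i,b)
cover(i,d)
cover(i,e)
cover(i,f)
cover(i,g)
cover(i,h)
cover(i,i)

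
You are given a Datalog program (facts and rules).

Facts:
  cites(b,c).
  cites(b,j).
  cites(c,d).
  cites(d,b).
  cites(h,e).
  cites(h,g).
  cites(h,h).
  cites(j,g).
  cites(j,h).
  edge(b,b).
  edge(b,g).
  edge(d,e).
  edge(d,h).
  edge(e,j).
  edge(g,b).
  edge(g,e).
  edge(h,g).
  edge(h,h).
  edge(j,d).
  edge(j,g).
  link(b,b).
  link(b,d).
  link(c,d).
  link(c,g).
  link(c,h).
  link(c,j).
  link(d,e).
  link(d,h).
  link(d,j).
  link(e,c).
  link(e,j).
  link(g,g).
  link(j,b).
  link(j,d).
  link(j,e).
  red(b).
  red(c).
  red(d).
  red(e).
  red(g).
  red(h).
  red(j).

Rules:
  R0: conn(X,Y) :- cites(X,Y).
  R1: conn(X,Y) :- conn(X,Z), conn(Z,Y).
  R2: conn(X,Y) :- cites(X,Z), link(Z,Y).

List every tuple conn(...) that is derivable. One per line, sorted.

conn(b,b)
conn(b,c)
conn(b,d)
conn(b,e)
conn(b,g)
conn(b,h)
conn(b,j)
conn(c,b)
conn(c,c)
conn(c,d)
conn(c,e)
conn(c,g)
conn(c,h)
conn(c,j)
conn(d,b)
conn(d,c)
conn(d,d)
conn(d,e)
conn(d,g)
conn(d,h)
conn(d,j)
conn(h,b)
conn(h,c)
conn(h,d)
conn(h,e)
conn(h,g)
conn(h,h)
conn(h,j)
conn(j,b)
conn(j,c)
conn(j,d)
conn(j,e)
conn(j,g)
conn(j,h)
conn(j,j)

round 1: derive conn(b,c) via R0 from cites(b,c)
round 1: derive conn(b,j) via R0 from cites(b,j)
round 1: derive conn(c,d) via R0 from cites(c,d)
round 1: derive conn(d,b) via R0 from cites(d,b)
round 1: derive conn(h,e) via R0 from cites(h,e)
round 1: derive conn(h,g) via R0 from cites(h,g)
round 1: derive conn(h,h) via R0 from cites(h,h)
round 1: derive conn(j,g) via R0 from cites(j,g)
round 1: derive conn(j,h) via R0 from cites(j,h)
round 1: derive conn(b,b) via R2 from cites(b,j), link(j,b)
round 1: derive conn(b,d) via R2 from cites(b,c), link(c,d)
round 1: derive conn(b,e) via R2 from cites(b,j), link(j,e)
round 1: derive conn(b,g) via R2 from cites(b,c), link(c,g)
round 1: derive conn(b,h) via R2 from cites(b,c), link(c,h)
round 1: derive conn(c,e) via R2 from cites(c,d), link(d,e)
round 1: derive conn(c,h) via R2 from cites(c,d), link(d,h)
round 1: derive conn(c,j) via R2 from cites(c,d), link(d,j)
round 1: derive conn(d,d) via R2 from cites(d,b), link(b,d)
round 1: derive conn(h,c) via R2 from cites(h,e), link(e,c)
round 1: derive conn(h,j) via R2 from cites(h,e), link(e,j)
round 2: derive conn(c,b) via R1 from conn(c,d), conn(d,b)
round 2: derive conn(c,c) via R1 from conn(c,h), conn(h,c)
round 2: derive conn(c,g) via R1 from conn(c,h), conn(h,g)
round 2: derive conn(d,c) via R1 from conn(d,b), conn(b,c)
round 2: derive conn(d,e) via R1 from conn(d,b), conn(b,e)
round 2: derive conn(d,g) via R1 from conn(d,b), conn(b,g)
round 2: derive conn(d,h) via R1 from conn(d,b), conn(b,h)
round 2: derive conn(d,j) via R1 from conn(d,b), conn(b,j)
round 2: derive conn(h,d) via R1 from conn(h,c), conn(c,d)
round 2: derive conn(j,c) via R1 from conn(j,h), conn(h,c)
round 2: derive conn(j,e) via R1 from conn(j,h), conn(h,e)
round 2: derive conn(j,j) via R1 from conn(j,h), conn(h,j)
round 3: derive conn(h,b) via R1 from conn(h,c), conn(c,b)
round 3: derive conn(j,b) via R1 from conn(j,c), conn(c,b)
round 3: derive conn(j,d) via R1 from conn(j,c), conn(c,d)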